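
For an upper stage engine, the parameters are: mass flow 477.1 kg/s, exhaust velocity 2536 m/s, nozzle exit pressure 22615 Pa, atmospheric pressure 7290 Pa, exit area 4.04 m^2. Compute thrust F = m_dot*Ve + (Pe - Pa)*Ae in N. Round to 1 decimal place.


Step 1: Momentum thrust = m_dot * Ve = 477.1 * 2536 = 1209925.6 N
Step 2: Pressure thrust = (Pe - Pa) * Ae = (22615 - 7290) * 4.04 = 61913.00 N
Step 3: Total thrust F = 1209925.6 + 61913.00 = 1271838.6 N

1271838.6


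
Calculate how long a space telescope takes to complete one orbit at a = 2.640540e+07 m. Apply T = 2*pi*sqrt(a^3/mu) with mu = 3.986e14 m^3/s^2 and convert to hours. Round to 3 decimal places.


Step 1: a^3 / mu = 1.841104e+22 / 3.986e14 = 4.618926e+07
Step 2: sqrt(4.618926e+07) = 6796.2677 s
Step 3: T = 2*pi * 6796.2677 = 42702.21 s
Step 4: T in hours = 42702.21 / 3600 = 11.862 hours

11.862


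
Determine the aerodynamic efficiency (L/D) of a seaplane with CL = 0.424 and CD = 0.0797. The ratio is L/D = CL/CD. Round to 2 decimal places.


Step 1: L/D = CL / CD = 0.424 / 0.0797
Step 2: L/D = 5.32

5.32


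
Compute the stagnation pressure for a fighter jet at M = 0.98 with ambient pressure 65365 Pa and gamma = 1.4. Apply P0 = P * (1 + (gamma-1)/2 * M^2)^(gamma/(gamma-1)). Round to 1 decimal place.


Step 1: (gamma-1)/2 * M^2 = 0.2 * 0.9604 = 0.19208
Step 2: 1 + 0.19208 = 1.19208
Step 3: Exponent gamma/(gamma-1) = 3.5
Step 4: P0 = 65365 * 1.19208^3.5 = 120896.6 Pa

120896.6


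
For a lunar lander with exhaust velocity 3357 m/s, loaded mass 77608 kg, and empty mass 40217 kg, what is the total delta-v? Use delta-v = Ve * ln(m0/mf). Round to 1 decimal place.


Step 1: Mass ratio m0/mf = 77608 / 40217 = 1.929731
Step 2: ln(1.929731) = 0.657381
Step 3: delta-v = 3357 * 0.657381 = 2206.8 m/s

2206.8


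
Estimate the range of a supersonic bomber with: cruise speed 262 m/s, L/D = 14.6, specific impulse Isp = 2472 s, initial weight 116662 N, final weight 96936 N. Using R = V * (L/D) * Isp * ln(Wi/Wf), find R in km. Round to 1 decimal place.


Step 1: Coefficient = V * (L/D) * Isp = 262 * 14.6 * 2472 = 9455894.4 m
Step 2: Wi/Wf = 116662 / 96936 = 1.203495
Step 3: ln(1.203495) = 0.18523
Step 4: R = 9455894.4 * 0.18523 = 1751514.4 m = 1751.5 km

1751.5


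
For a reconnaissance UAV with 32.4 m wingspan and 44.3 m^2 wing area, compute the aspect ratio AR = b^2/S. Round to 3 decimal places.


Step 1: b^2 = 32.4^2 = 1049.76
Step 2: AR = 1049.76 / 44.3 = 23.697

23.697


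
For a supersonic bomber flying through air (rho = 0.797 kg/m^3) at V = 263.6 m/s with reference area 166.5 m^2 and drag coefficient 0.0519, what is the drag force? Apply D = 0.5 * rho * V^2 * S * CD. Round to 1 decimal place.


Step 1: Dynamic pressure q = 0.5 * 0.797 * 263.6^2 = 27689.7566 Pa
Step 2: Drag D = q * S * CD = 27689.7566 * 166.5 * 0.0519
Step 3: D = 239276.9 N

239276.9


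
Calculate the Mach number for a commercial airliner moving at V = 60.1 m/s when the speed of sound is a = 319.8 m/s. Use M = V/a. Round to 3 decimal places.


Step 1: M = V / a = 60.1 / 319.8
Step 2: M = 0.188

0.188


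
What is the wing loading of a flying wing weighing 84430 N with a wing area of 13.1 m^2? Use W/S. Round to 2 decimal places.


Step 1: Wing loading = W / S = 84430 / 13.1
Step 2: Wing loading = 6445.04 N/m^2

6445.04


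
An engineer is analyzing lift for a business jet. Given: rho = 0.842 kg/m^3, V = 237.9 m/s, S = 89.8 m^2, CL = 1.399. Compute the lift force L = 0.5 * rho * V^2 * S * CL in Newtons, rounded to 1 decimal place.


Step 1: Calculate dynamic pressure q = 0.5 * 0.842 * 237.9^2 = 0.5 * 0.842 * 56596.41 = 23827.0886 Pa
Step 2: Multiply by wing area and lift coefficient: L = 23827.0886 * 89.8 * 1.399
Step 3: L = 2139672.5572 * 1.399 = 2993401.9 N

2993401.9


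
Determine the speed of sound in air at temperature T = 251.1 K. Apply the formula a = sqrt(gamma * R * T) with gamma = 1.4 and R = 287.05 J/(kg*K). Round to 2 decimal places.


Step 1: gamma * R * T = 1.4 * 287.05 * 251.1 = 100909.557
Step 2: a = sqrt(100909.557) = 317.66 m/s

317.66


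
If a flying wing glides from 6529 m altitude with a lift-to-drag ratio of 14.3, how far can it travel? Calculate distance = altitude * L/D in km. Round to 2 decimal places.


Step 1: Glide distance = altitude * L/D = 6529 * 14.3 = 93364.7 m
Step 2: Convert to km: 93364.7 / 1000 = 93.36 km

93.36


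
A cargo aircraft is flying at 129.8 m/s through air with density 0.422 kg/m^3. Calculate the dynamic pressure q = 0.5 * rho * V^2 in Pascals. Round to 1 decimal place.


Step 1: V^2 = 129.8^2 = 16848.04
Step 2: q = 0.5 * 0.422 * 16848.04
Step 3: q = 3554.9 Pa

3554.9


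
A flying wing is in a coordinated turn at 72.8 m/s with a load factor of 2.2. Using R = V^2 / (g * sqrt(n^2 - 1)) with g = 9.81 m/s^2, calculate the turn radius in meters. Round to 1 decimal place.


Step 1: V^2 = 72.8^2 = 5299.84
Step 2: n^2 - 1 = 2.2^2 - 1 = 3.84
Step 3: sqrt(3.84) = 1.959592
Step 4: R = 5299.84 / (9.81 * 1.959592) = 275.7 m

275.7


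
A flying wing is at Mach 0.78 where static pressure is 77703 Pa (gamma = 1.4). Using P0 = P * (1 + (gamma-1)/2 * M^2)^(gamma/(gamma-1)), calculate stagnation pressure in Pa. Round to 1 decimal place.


Step 1: (gamma-1)/2 * M^2 = 0.2 * 0.6084 = 0.12168
Step 2: 1 + 0.12168 = 1.12168
Step 3: Exponent gamma/(gamma-1) = 3.5
Step 4: P0 = 77703 * 1.12168^3.5 = 116139.3 Pa

116139.3


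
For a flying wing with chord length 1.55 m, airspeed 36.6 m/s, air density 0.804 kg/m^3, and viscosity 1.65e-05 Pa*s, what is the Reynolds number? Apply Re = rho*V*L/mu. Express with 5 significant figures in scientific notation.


Step 1: Numerator = rho * V * L = 0.804 * 36.6 * 1.55 = 45.61092
Step 2: Re = 45.61092 / 1.65e-05
Step 3: Re = 2.7643e+06

2.7643e+06


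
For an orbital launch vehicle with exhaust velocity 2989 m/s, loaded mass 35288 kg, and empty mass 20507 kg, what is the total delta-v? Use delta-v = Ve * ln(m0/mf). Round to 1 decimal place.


Step 1: Mass ratio m0/mf = 35288 / 20507 = 1.720778
Step 2: ln(1.720778) = 0.542777
Step 3: delta-v = 2989 * 0.542777 = 1622.4 m/s

1622.4


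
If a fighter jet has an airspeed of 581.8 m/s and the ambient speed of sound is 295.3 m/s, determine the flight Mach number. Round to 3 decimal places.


Step 1: M = V / a = 581.8 / 295.3
Step 2: M = 1.970

1.970


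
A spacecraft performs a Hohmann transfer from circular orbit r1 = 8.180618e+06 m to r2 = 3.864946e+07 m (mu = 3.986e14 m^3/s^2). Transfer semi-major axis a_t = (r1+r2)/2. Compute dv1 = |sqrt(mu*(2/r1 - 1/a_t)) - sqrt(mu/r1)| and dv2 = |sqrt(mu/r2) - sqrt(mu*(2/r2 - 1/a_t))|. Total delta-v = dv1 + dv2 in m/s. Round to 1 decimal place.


Step 1: Transfer semi-major axis a_t = (8.180618e+06 + 3.864946e+07) / 2 = 2.341504e+07 m
Step 2: v1 (circular at r1) = sqrt(mu/r1) = 6980.32 m/s
Step 3: v_t1 = sqrt(mu*(2/r1 - 1/a_t)) = 8968.09 m/s
Step 4: dv1 = |8968.09 - 6980.32| = 1987.76 m/s
Step 5: v2 (circular at r2) = 3211.42 m/s, v_t2 = 1898.2 m/s
Step 6: dv2 = |3211.42 - 1898.2| = 1313.22 m/s
Step 7: Total delta-v = 1987.76 + 1313.22 = 3301.0 m/s

3301.0


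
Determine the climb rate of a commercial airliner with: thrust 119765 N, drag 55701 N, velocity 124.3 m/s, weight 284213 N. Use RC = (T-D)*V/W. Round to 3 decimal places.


Step 1: Excess thrust = T - D = 119765 - 55701 = 64064 N
Step 2: Excess power = 64064 * 124.3 = 7963155.2 W
Step 3: RC = 7963155.2 / 284213 = 28.018 m/s

28.018


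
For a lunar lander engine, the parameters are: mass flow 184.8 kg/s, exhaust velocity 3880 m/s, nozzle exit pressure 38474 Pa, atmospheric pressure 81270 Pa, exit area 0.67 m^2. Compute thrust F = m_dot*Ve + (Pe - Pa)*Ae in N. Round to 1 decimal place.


Step 1: Momentum thrust = m_dot * Ve = 184.8 * 3880 = 717024.0 N
Step 2: Pressure thrust = (Pe - Pa) * Ae = (38474 - 81270) * 0.67 = -28673.32 N
Step 3: Total thrust F = 717024.0 + -28673.32 = 688350.7 N

688350.7


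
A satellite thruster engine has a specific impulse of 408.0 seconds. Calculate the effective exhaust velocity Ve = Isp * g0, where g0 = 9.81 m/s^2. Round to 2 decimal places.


Step 1: Ve = Isp * g0 = 408.0 * 9.81
Step 2: Ve = 4002.48 m/s

4002.48


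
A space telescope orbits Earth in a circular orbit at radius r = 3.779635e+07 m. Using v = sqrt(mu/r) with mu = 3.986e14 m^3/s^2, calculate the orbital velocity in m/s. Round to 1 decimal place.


Step 1: mu / r = 3.986e14 / 3.779635e+07 = 10545991.8749
Step 2: v = sqrt(10545991.8749) = 3247.5 m/s

3247.5


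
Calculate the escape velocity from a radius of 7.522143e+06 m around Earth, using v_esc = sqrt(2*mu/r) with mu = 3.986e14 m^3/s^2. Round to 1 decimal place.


Step 1: 2*mu/r = 2 * 3.986e14 / 7.522143e+06 = 105980436.692
Step 2: v_esc = sqrt(105980436.692) = 10294.7 m/s

10294.7


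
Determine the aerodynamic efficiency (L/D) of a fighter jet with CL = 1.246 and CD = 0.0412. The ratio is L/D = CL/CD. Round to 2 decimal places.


Step 1: L/D = CL / CD = 1.246 / 0.0412
Step 2: L/D = 30.24

30.24


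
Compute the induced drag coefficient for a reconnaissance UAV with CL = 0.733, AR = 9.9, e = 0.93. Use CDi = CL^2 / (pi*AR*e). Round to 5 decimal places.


Step 1: CL^2 = 0.733^2 = 0.537289
Step 2: pi * AR * e = 3.14159 * 9.9 * 0.93 = 28.924644
Step 3: CDi = 0.537289 / 28.924644 = 0.01858

0.01858


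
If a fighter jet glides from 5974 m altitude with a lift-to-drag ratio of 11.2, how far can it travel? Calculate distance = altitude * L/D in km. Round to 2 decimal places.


Step 1: Glide distance = altitude * L/D = 5974 * 11.2 = 66908.8 m
Step 2: Convert to km: 66908.8 / 1000 = 66.91 km

66.91


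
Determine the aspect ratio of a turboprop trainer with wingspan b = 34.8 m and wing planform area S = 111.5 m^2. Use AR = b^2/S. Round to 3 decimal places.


Step 1: b^2 = 34.8^2 = 1211.04
Step 2: AR = 1211.04 / 111.5 = 10.861

10.861


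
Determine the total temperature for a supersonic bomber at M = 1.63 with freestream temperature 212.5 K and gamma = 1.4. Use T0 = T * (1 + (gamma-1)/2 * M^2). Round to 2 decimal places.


Step 1: (gamma-1)/2 = 0.2
Step 2: M^2 = 2.6569
Step 3: 1 + 0.2 * 2.6569 = 1.53138
Step 4: T0 = 212.5 * 1.53138 = 325.42 K

325.42


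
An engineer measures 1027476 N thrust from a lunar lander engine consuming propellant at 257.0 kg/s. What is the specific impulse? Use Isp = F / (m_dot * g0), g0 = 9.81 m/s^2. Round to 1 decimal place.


Step 1: m_dot * g0 = 257.0 * 9.81 = 2521.17
Step 2: Isp = 1027476 / 2521.17 = 407.5 s

407.5


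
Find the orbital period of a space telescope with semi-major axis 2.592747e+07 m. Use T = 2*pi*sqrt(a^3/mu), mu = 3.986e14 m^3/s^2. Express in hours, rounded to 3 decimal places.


Step 1: a^3 / mu = 1.742932e+22 / 3.986e14 = 4.372634e+07
Step 2: sqrt(4.372634e+07) = 6612.5895 s
Step 3: T = 2*pi * 6612.5895 = 41548.13 s
Step 4: T in hours = 41548.13 / 3600 = 11.541 hours

11.541


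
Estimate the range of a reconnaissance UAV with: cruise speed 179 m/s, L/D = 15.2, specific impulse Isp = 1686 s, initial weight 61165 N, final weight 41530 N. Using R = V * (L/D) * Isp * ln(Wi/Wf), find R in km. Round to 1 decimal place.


Step 1: Coefficient = V * (L/D) * Isp = 179 * 15.2 * 1686 = 4587268.8 m
Step 2: Wi/Wf = 61165 / 41530 = 1.472791
Step 3: ln(1.472791) = 0.387159
Step 4: R = 4587268.8 * 0.387159 = 1776002.7 m = 1776.0 km

1776.0


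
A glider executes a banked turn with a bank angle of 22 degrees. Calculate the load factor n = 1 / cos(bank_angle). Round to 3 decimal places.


Step 1: Convert 22 degrees to radians = 0.383972
Step 2: cos(22 deg) = 0.927184
Step 3: n = 1 / 0.927184 = 1.079

1.079


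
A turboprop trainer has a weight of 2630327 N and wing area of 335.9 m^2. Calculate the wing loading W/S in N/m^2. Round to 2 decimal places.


Step 1: Wing loading = W / S = 2630327 / 335.9
Step 2: Wing loading = 7830.68 N/m^2

7830.68


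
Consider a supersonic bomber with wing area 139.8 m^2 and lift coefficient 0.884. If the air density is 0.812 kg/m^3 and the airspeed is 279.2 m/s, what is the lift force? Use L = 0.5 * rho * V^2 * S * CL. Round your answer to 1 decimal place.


Step 1: Calculate dynamic pressure q = 0.5 * 0.812 * 279.2^2 = 0.5 * 0.812 * 77952.64 = 31648.7718 Pa
Step 2: Multiply by wing area and lift coefficient: L = 31648.7718 * 139.8 * 0.884
Step 3: L = 4424498.3032 * 0.884 = 3911256.5 N

3911256.5


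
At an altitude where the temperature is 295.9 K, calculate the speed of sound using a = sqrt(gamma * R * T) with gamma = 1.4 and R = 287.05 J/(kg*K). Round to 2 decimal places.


Step 1: gamma * R * T = 1.4 * 287.05 * 295.9 = 118913.333
Step 2: a = sqrt(118913.333) = 344.84 m/s

344.84


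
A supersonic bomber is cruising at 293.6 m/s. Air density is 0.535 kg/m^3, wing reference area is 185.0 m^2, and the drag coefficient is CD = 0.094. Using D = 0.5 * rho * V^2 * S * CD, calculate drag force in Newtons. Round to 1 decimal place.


Step 1: Dynamic pressure q = 0.5 * 0.535 * 293.6^2 = 23058.7568 Pa
Step 2: Drag D = q * S * CD = 23058.7568 * 185.0 * 0.094
Step 3: D = 400991.8 N

400991.8


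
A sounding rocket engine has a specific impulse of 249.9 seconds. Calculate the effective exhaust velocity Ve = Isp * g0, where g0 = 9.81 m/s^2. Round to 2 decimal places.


Step 1: Ve = Isp * g0 = 249.9 * 9.81
Step 2: Ve = 2451.52 m/s

2451.52


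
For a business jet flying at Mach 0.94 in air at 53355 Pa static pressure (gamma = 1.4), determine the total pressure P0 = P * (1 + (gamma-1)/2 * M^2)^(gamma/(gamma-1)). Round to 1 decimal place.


Step 1: (gamma-1)/2 * M^2 = 0.2 * 0.8836 = 0.17672
Step 2: 1 + 0.17672 = 1.17672
Step 3: Exponent gamma/(gamma-1) = 3.5
Step 4: P0 = 53355 * 1.17672^3.5 = 94304.2 Pa

94304.2


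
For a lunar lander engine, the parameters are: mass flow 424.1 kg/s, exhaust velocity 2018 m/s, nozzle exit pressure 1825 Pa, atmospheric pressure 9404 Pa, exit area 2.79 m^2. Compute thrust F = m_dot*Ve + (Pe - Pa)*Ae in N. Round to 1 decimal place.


Step 1: Momentum thrust = m_dot * Ve = 424.1 * 2018 = 855833.8 N
Step 2: Pressure thrust = (Pe - Pa) * Ae = (1825 - 9404) * 2.79 = -21145.41 N
Step 3: Total thrust F = 855833.8 + -21145.41 = 834688.4 N

834688.4


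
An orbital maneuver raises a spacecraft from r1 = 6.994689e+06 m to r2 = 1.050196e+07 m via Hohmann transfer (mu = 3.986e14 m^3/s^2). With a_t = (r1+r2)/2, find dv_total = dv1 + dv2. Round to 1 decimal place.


Step 1: Transfer semi-major axis a_t = (6.994689e+06 + 1.050196e+07) / 2 = 8.748324e+06 m
Step 2: v1 (circular at r1) = sqrt(mu/r1) = 7548.91 m/s
Step 3: v_t1 = sqrt(mu*(2/r1 - 1/a_t)) = 8270.98 m/s
Step 4: dv1 = |8270.98 - 7548.91| = 722.07 m/s
Step 5: v2 (circular at r2) = 6160.75 m/s, v_t2 = 5508.78 m/s
Step 6: dv2 = |6160.75 - 5508.78| = 651.97 m/s
Step 7: Total delta-v = 722.07 + 651.97 = 1374.0 m/s

1374.0


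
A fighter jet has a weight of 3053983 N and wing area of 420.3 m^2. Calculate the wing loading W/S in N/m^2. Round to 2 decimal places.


Step 1: Wing loading = W / S = 3053983 / 420.3
Step 2: Wing loading = 7266.20 N/m^2

7266.20


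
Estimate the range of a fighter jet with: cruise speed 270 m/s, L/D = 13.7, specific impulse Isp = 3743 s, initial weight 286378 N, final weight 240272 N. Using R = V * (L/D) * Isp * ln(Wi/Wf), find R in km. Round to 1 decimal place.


Step 1: Coefficient = V * (L/D) * Isp = 270 * 13.7 * 3743 = 13845357.0 m
Step 2: Wi/Wf = 286378 / 240272 = 1.191891
Step 3: ln(1.191891) = 0.175541
Step 4: R = 13845357.0 * 0.175541 = 2430427.8 m = 2430.4 km

2430.4


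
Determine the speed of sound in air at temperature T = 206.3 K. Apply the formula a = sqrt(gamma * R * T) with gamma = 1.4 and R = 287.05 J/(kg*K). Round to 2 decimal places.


Step 1: gamma * R * T = 1.4 * 287.05 * 206.3 = 82905.781
Step 2: a = sqrt(82905.781) = 287.93 m/s

287.93


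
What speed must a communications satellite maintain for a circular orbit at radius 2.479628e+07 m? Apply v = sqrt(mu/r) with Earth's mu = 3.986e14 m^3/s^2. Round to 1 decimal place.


Step 1: mu / r = 3.986e14 / 2.479628e+07 = 16074991.8939
Step 2: v = sqrt(16074991.8939) = 4009.4 m/s

4009.4


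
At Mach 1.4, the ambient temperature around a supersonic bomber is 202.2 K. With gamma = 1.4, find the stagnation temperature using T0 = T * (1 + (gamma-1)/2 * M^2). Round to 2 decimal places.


Step 1: (gamma-1)/2 = 0.2
Step 2: M^2 = 1.96
Step 3: 1 + 0.2 * 1.96 = 1.392
Step 4: T0 = 202.2 * 1.392 = 281.46 K

281.46


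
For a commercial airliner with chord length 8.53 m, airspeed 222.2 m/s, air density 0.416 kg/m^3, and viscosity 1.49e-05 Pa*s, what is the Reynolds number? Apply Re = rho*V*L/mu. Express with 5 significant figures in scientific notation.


Step 1: Numerator = rho * V * L = 0.416 * 222.2 * 8.53 = 788.472256
Step 2: Re = 788.472256 / 1.49e-05
Step 3: Re = 5.2918e+07

5.2918e+07


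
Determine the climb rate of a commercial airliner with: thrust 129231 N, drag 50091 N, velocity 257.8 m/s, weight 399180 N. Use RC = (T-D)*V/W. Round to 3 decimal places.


Step 1: Excess thrust = T - D = 129231 - 50091 = 79140 N
Step 2: Excess power = 79140 * 257.8 = 20402292.0 W
Step 3: RC = 20402292.0 / 399180 = 51.111 m/s

51.111


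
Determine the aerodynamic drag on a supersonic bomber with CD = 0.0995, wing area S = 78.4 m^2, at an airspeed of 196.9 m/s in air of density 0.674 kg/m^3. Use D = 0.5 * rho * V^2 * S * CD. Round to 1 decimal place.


Step 1: Dynamic pressure q = 0.5 * 0.674 * 196.9^2 = 13065.3586 Pa
Step 2: Drag D = q * S * CD = 13065.3586 * 78.4 * 0.0995
Step 3: D = 101920.2 N

101920.2


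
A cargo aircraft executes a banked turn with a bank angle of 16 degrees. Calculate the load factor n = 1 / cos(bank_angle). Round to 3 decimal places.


Step 1: Convert 16 degrees to radians = 0.279253
Step 2: cos(16 deg) = 0.961262
Step 3: n = 1 / 0.961262 = 1.040

1.040


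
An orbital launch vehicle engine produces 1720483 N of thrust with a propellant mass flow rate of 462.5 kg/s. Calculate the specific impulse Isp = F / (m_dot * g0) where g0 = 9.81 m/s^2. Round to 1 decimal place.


Step 1: m_dot * g0 = 462.5 * 9.81 = 4537.12
Step 2: Isp = 1720483 / 4537.12 = 379.2 s

379.2


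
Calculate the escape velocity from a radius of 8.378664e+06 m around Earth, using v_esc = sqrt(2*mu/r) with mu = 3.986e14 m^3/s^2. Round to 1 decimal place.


Step 1: 2*mu/r = 2 * 3.986e14 / 8.378664e+06 = 95146433.8467
Step 2: v_esc = sqrt(95146433.8467) = 9754.3 m/s

9754.3


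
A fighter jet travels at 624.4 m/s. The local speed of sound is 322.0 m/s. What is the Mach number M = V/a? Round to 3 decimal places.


Step 1: M = V / a = 624.4 / 322.0
Step 2: M = 1.939

1.939


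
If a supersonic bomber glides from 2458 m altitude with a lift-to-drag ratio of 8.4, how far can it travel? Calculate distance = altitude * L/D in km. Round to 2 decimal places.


Step 1: Glide distance = altitude * L/D = 2458 * 8.4 = 20647.2 m
Step 2: Convert to km: 20647.2 / 1000 = 20.65 km

20.65


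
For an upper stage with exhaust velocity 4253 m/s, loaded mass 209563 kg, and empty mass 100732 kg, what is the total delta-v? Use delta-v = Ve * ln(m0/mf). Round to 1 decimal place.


Step 1: Mass ratio m0/mf = 209563 / 100732 = 2.080401
Step 2: ln(2.080401) = 0.732561
Step 3: delta-v = 4253 * 0.732561 = 3115.6 m/s

3115.6


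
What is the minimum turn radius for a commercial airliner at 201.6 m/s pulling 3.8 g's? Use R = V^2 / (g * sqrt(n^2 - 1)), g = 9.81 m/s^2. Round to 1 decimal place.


Step 1: V^2 = 201.6^2 = 40642.56
Step 2: n^2 - 1 = 3.8^2 - 1 = 13.44
Step 3: sqrt(13.44) = 3.666061
Step 4: R = 40642.56 / (9.81 * 3.666061) = 1130.1 m

1130.1


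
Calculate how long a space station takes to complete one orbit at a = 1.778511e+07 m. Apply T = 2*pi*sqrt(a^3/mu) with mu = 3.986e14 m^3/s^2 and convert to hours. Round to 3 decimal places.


Step 1: a^3 / mu = 5.625611e+21 / 3.986e14 = 1.411342e+07
Step 2: sqrt(1.411342e+07) = 3756.7837 s
Step 3: T = 2*pi * 3756.7837 = 23604.57 s
Step 4: T in hours = 23604.57 / 3600 = 6.557 hours

6.557


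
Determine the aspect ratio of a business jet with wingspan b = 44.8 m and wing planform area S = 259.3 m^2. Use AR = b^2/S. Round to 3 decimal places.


Step 1: b^2 = 44.8^2 = 2007.04
Step 2: AR = 2007.04 / 259.3 = 7.740

7.740


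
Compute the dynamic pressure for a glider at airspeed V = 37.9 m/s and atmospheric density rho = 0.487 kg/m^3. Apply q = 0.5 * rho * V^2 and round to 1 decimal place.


Step 1: V^2 = 37.9^2 = 1436.41
Step 2: q = 0.5 * 0.487 * 1436.41
Step 3: q = 349.8 Pa

349.8


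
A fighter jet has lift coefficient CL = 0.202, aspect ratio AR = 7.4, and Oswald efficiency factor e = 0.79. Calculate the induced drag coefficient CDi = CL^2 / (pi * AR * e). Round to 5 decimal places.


Step 1: CL^2 = 0.202^2 = 0.040804
Step 2: pi * AR * e = 3.14159 * 7.4 * 0.79 = 18.365751
Step 3: CDi = 0.040804 / 18.365751 = 0.00222

0.00222


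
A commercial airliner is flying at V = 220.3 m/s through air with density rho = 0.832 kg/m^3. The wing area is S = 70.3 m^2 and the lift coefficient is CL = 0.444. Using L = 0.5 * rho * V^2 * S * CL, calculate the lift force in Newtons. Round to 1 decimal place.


Step 1: Calculate dynamic pressure q = 0.5 * 0.832 * 220.3^2 = 0.5 * 0.832 * 48532.09 = 20189.3494 Pa
Step 2: Multiply by wing area and lift coefficient: L = 20189.3494 * 70.3 * 0.444
Step 3: L = 1419311.2656 * 0.444 = 630174.2 N

630174.2


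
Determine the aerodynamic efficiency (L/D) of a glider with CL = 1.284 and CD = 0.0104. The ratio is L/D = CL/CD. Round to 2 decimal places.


Step 1: L/D = CL / CD = 1.284 / 0.0104
Step 2: L/D = 123.46

123.46


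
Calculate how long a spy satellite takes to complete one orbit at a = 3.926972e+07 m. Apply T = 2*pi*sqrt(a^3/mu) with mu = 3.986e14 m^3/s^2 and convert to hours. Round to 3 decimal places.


Step 1: a^3 / mu = 6.055826e+22 / 3.986e14 = 1.519274e+08
Step 2: sqrt(1.519274e+08) = 12325.8835 s
Step 3: T = 2*pi * 12325.8835 = 77445.81 s
Step 4: T in hours = 77445.81 / 3600 = 21.513 hours

21.513


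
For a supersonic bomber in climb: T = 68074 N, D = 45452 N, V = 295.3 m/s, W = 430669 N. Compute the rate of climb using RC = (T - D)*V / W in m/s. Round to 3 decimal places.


Step 1: Excess thrust = T - D = 68074 - 45452 = 22622 N
Step 2: Excess power = 22622 * 295.3 = 6680276.6 W
Step 3: RC = 6680276.6 / 430669 = 15.511 m/s

15.511


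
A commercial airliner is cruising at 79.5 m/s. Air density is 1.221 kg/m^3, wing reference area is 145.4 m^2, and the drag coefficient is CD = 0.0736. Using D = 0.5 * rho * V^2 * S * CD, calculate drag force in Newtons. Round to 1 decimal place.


Step 1: Dynamic pressure q = 0.5 * 1.221 * 79.5^2 = 3858.5126 Pa
Step 2: Drag D = q * S * CD = 3858.5126 * 145.4 * 0.0736
Step 3: D = 41291.6 N

41291.6


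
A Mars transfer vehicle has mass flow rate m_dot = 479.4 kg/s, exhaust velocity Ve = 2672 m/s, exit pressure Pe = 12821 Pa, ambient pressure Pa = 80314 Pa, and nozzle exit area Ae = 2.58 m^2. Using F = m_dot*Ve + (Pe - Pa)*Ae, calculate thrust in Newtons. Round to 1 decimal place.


Step 1: Momentum thrust = m_dot * Ve = 479.4 * 2672 = 1280956.8 N
Step 2: Pressure thrust = (Pe - Pa) * Ae = (12821 - 80314) * 2.58 = -174131.94 N
Step 3: Total thrust F = 1280956.8 + -174131.94 = 1106824.9 N

1106824.9


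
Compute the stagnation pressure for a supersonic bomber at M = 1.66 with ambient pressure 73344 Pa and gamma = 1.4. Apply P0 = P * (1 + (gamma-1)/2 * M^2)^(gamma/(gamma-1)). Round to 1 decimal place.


Step 1: (gamma-1)/2 * M^2 = 0.2 * 2.7556 = 0.55112
Step 2: 1 + 0.55112 = 1.55112
Step 3: Exponent gamma/(gamma-1) = 3.5
Step 4: P0 = 73344 * 1.55112^3.5 = 340897.2 Pa

340897.2


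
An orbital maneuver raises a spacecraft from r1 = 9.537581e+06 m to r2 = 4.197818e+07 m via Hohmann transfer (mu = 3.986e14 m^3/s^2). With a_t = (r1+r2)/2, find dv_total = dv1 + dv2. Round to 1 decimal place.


Step 1: Transfer semi-major axis a_t = (9.537581e+06 + 4.197818e+07) / 2 = 2.575788e+07 m
Step 2: v1 (circular at r1) = sqrt(mu/r1) = 6464.72 m/s
Step 3: v_t1 = sqrt(mu*(2/r1 - 1/a_t)) = 8252.89 m/s
Step 4: dv1 = |8252.89 - 6464.72| = 1788.18 m/s
Step 5: v2 (circular at r2) = 3081.46 m/s, v_t2 = 1875.08 m/s
Step 6: dv2 = |3081.46 - 1875.08| = 1206.38 m/s
Step 7: Total delta-v = 1788.18 + 1206.38 = 2994.6 m/s

2994.6


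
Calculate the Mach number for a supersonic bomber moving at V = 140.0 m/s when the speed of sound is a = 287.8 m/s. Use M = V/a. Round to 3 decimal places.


Step 1: M = V / a = 140.0 / 287.8
Step 2: M = 0.486

0.486


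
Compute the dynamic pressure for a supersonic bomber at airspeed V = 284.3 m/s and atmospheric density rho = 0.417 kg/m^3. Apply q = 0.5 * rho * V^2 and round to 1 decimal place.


Step 1: V^2 = 284.3^2 = 80826.49
Step 2: q = 0.5 * 0.417 * 80826.49
Step 3: q = 16852.3 Pa

16852.3


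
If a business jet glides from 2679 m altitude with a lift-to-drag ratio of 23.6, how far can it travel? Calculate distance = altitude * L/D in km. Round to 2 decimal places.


Step 1: Glide distance = altitude * L/D = 2679 * 23.6 = 63224.4 m
Step 2: Convert to km: 63224.4 / 1000 = 63.22 km

63.22


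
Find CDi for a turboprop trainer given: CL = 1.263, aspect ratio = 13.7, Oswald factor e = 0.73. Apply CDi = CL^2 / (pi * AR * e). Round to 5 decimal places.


Step 1: CL^2 = 1.263^2 = 1.595169
Step 2: pi * AR * e = 3.14159 * 13.7 * 0.73 = 31.419068
Step 3: CDi = 1.595169 / 31.419068 = 0.05077

0.05077


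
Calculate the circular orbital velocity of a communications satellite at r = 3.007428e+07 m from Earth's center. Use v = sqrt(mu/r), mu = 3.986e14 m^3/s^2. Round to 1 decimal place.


Step 1: mu / r = 3.986e14 / 3.007428e+07 = 13253850.1337
Step 2: v = sqrt(13253850.1337) = 3640.6 m/s

3640.6


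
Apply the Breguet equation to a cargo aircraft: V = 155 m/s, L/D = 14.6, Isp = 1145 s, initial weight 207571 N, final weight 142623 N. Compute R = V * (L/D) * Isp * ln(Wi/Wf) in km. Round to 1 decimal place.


Step 1: Coefficient = V * (L/D) * Isp = 155 * 14.6 * 1145 = 2591135.0 m
Step 2: Wi/Wf = 207571 / 142623 = 1.455382
Step 3: ln(1.455382) = 0.375269
Step 4: R = 2591135.0 * 0.375269 = 972371.8 m = 972.4 km

972.4


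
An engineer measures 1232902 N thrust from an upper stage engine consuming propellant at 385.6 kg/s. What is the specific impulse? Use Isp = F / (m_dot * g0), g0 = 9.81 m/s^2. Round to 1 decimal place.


Step 1: m_dot * g0 = 385.6 * 9.81 = 3782.74
Step 2: Isp = 1232902 / 3782.74 = 325.9 s

325.9


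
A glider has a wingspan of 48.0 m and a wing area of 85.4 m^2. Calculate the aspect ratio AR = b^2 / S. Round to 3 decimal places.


Step 1: b^2 = 48.0^2 = 2304.0
Step 2: AR = 2304.0 / 85.4 = 26.979

26.979


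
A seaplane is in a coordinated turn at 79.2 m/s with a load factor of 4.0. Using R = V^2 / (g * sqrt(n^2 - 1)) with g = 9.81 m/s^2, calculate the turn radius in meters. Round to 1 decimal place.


Step 1: V^2 = 79.2^2 = 6272.64
Step 2: n^2 - 1 = 4.0^2 - 1 = 15.0
Step 3: sqrt(15.0) = 3.872983
Step 4: R = 6272.64 / (9.81 * 3.872983) = 165.1 m

165.1


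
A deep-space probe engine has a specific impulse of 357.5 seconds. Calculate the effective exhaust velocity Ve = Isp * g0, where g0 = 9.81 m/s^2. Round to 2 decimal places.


Step 1: Ve = Isp * g0 = 357.5 * 9.81
Step 2: Ve = 3507.08 m/s

3507.08


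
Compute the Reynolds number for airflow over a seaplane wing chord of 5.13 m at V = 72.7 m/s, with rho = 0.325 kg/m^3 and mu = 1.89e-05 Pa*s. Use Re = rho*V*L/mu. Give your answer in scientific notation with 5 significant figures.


Step 1: Numerator = rho * V * L = 0.325 * 72.7 * 5.13 = 121.209075
Step 2: Re = 121.209075 / 1.89e-05
Step 3: Re = 6.4132e+06

6.4132e+06


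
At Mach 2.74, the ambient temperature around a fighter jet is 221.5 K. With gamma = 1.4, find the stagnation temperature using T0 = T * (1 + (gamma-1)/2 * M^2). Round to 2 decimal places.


Step 1: (gamma-1)/2 = 0.2
Step 2: M^2 = 7.5076
Step 3: 1 + 0.2 * 7.5076 = 2.50152
Step 4: T0 = 221.5 * 2.50152 = 554.09 K

554.09


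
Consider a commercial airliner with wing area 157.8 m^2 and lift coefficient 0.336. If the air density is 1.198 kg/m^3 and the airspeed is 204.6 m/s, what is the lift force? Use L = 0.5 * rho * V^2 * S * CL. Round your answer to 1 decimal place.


Step 1: Calculate dynamic pressure q = 0.5 * 1.198 * 204.6^2 = 0.5 * 1.198 * 41861.16 = 25074.8348 Pa
Step 2: Multiply by wing area and lift coefficient: L = 25074.8348 * 157.8 * 0.336
Step 3: L = 3956808.9378 * 0.336 = 1329487.8 N

1329487.8


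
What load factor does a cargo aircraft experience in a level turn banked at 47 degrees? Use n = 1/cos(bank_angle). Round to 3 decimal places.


Step 1: Convert 47 degrees to radians = 0.820305
Step 2: cos(47 deg) = 0.681998
Step 3: n = 1 / 0.681998 = 1.466

1.466


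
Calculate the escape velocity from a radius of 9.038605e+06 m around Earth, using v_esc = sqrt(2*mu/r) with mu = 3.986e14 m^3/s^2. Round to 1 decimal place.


Step 1: 2*mu/r = 2 * 3.986e14 / 9.038605e+06 = 88199451.1321
Step 2: v_esc = sqrt(88199451.1321) = 9391.5 m/s

9391.5


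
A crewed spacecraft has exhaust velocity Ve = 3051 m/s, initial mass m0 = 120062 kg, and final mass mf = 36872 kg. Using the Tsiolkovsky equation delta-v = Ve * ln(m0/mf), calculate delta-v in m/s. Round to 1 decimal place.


Step 1: Mass ratio m0/mf = 120062 / 36872 = 3.256184
Step 2: ln(3.256184) = 1.180556
Step 3: delta-v = 3051 * 1.180556 = 3601.9 m/s

3601.9


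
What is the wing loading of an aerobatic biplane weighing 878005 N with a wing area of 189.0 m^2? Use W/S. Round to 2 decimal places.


Step 1: Wing loading = W / S = 878005 / 189.0
Step 2: Wing loading = 4645.53 N/m^2

4645.53


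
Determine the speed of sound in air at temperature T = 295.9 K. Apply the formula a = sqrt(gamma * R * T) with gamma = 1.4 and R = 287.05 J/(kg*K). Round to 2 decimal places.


Step 1: gamma * R * T = 1.4 * 287.05 * 295.9 = 118913.333
Step 2: a = sqrt(118913.333) = 344.84 m/s

344.84


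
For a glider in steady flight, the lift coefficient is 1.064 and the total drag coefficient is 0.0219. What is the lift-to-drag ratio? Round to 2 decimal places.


Step 1: L/D = CL / CD = 1.064 / 0.0219
Step 2: L/D = 48.58

48.58


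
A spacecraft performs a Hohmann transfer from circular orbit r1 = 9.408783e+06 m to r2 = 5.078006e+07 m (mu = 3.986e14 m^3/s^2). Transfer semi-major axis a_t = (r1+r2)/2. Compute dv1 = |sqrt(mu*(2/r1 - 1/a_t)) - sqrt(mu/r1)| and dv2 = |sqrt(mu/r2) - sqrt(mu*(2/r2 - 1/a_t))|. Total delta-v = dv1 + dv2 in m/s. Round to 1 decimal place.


Step 1: Transfer semi-major axis a_t = (9.408783e+06 + 5.078006e+07) / 2 = 3.009442e+07 m
Step 2: v1 (circular at r1) = sqrt(mu/r1) = 6508.81 m/s
Step 3: v_t1 = sqrt(mu*(2/r1 - 1/a_t)) = 8454.84 m/s
Step 4: dv1 = |8454.84 - 6508.81| = 1946.03 m/s
Step 5: v2 (circular at r2) = 2801.7 m/s, v_t2 = 1566.56 m/s
Step 6: dv2 = |2801.7 - 1566.56| = 1235.15 m/s
Step 7: Total delta-v = 1946.03 + 1235.15 = 3181.2 m/s

3181.2


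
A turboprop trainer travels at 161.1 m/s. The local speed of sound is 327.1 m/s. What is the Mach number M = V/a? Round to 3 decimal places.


Step 1: M = V / a = 161.1 / 327.1
Step 2: M = 0.493

0.493


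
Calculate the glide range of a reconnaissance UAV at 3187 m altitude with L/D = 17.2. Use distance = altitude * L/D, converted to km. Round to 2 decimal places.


Step 1: Glide distance = altitude * L/D = 3187 * 17.2 = 54816.4 m
Step 2: Convert to km: 54816.4 / 1000 = 54.82 km

54.82


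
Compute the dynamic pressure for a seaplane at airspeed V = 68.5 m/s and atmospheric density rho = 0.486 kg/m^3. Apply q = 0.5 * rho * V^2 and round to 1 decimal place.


Step 1: V^2 = 68.5^2 = 4692.25
Step 2: q = 0.5 * 0.486 * 4692.25
Step 3: q = 1140.2 Pa

1140.2


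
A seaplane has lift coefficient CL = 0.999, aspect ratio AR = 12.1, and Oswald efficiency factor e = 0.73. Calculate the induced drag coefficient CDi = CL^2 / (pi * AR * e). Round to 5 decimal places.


Step 1: CL^2 = 0.999^2 = 0.998001
Step 2: pi * AR * e = 3.14159 * 12.1 * 0.73 = 27.749688
Step 3: CDi = 0.998001 / 27.749688 = 0.03596

0.03596


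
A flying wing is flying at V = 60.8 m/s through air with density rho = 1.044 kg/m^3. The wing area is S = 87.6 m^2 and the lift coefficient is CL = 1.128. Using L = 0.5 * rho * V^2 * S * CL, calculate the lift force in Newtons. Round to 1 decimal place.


Step 1: Calculate dynamic pressure q = 0.5 * 1.044 * 60.8^2 = 0.5 * 1.044 * 3696.64 = 1929.6461 Pa
Step 2: Multiply by wing area and lift coefficient: L = 1929.6461 * 87.6 * 1.128
Step 3: L = 169036.9966 * 1.128 = 190673.7 N

190673.7


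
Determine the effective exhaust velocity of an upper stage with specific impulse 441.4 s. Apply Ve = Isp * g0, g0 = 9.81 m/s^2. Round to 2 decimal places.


Step 1: Ve = Isp * g0 = 441.4 * 9.81
Step 2: Ve = 4330.13 m/s

4330.13


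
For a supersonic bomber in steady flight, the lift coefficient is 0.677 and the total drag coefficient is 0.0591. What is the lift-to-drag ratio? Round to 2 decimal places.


Step 1: L/D = CL / CD = 0.677 / 0.0591
Step 2: L/D = 11.46

11.46


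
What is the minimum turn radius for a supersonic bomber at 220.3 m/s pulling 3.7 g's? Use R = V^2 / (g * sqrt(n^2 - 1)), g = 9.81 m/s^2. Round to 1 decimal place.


Step 1: V^2 = 220.3^2 = 48532.09
Step 2: n^2 - 1 = 3.7^2 - 1 = 12.69
Step 3: sqrt(12.69) = 3.562303
Step 4: R = 48532.09 / (9.81 * 3.562303) = 1388.8 m

1388.8


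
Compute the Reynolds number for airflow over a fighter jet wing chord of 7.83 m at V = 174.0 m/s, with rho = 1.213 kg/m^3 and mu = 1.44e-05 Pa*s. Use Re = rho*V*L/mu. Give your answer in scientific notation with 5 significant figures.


Step 1: Numerator = rho * V * L = 1.213 * 174.0 * 7.83 = 1652.61546
Step 2: Re = 1652.61546 / 1.44e-05
Step 3: Re = 1.1476e+08

1.1476e+08


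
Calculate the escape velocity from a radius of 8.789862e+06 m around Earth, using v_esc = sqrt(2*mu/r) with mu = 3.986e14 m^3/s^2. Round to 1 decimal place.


Step 1: 2*mu/r = 2 * 3.986e14 / 8.789862e+06 = 90695394.3077
Step 2: v_esc = sqrt(90695394.3077) = 9523.4 m/s

9523.4


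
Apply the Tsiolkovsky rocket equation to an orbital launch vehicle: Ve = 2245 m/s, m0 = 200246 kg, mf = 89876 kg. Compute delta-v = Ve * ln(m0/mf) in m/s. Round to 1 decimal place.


Step 1: Mass ratio m0/mf = 200246 / 89876 = 2.228025
Step 2: ln(2.228025) = 0.801116
Step 3: delta-v = 2245 * 0.801116 = 1798.5 m/s

1798.5


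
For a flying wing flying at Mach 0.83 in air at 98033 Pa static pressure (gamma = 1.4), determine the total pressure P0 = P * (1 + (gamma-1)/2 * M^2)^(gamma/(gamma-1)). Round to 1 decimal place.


Step 1: (gamma-1)/2 * M^2 = 0.2 * 0.6889 = 0.13778
Step 2: 1 + 0.13778 = 1.13778
Step 3: Exponent gamma/(gamma-1) = 3.5
Step 4: P0 = 98033 * 1.13778^3.5 = 154019.7 Pa

154019.7


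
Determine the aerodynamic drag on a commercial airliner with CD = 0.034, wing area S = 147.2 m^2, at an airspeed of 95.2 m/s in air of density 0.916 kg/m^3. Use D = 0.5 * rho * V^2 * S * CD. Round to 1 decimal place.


Step 1: Dynamic pressure q = 0.5 * 0.916 * 95.2^2 = 4150.8723 Pa
Step 2: Drag D = q * S * CD = 4150.8723 * 147.2 * 0.034
Step 3: D = 20774.3 N

20774.3


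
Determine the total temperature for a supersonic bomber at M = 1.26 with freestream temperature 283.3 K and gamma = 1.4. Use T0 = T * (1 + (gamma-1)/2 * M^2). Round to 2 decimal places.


Step 1: (gamma-1)/2 = 0.2
Step 2: M^2 = 1.5876
Step 3: 1 + 0.2 * 1.5876 = 1.31752
Step 4: T0 = 283.3 * 1.31752 = 373.25 K

373.25


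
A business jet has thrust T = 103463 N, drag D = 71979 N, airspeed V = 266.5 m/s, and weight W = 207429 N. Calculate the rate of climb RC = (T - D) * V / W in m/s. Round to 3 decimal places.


Step 1: Excess thrust = T - D = 103463 - 71979 = 31484 N
Step 2: Excess power = 31484 * 266.5 = 8390486.0 W
Step 3: RC = 8390486.0 / 207429 = 40.450 m/s

40.450


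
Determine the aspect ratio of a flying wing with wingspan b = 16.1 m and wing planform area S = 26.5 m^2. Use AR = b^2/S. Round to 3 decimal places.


Step 1: b^2 = 16.1^2 = 259.21
Step 2: AR = 259.21 / 26.5 = 9.782

9.782


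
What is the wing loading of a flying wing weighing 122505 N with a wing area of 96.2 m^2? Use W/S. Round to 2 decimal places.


Step 1: Wing loading = W / S = 122505 / 96.2
Step 2: Wing loading = 1273.44 N/m^2

1273.44


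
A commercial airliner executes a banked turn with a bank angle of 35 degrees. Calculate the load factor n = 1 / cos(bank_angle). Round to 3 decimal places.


Step 1: Convert 35 degrees to radians = 0.610865
Step 2: cos(35 deg) = 0.819152
Step 3: n = 1 / 0.819152 = 1.221

1.221


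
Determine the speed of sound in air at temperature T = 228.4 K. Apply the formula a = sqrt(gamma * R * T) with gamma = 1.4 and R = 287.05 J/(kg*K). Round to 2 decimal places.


Step 1: gamma * R * T = 1.4 * 287.05 * 228.4 = 91787.108
Step 2: a = sqrt(91787.108) = 302.96 m/s

302.96


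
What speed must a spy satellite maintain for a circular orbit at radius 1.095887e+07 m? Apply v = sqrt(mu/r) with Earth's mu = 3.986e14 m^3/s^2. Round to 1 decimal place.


Step 1: mu / r = 3.986e14 / 1.095887e+07 = 36372363.209
Step 2: v = sqrt(36372363.209) = 6031.0 m/s

6031.0


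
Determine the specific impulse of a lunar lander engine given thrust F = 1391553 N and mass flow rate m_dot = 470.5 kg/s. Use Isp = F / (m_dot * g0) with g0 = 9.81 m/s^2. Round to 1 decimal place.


Step 1: m_dot * g0 = 470.5 * 9.81 = 4615.61
Step 2: Isp = 1391553 / 4615.61 = 301.5 s

301.5


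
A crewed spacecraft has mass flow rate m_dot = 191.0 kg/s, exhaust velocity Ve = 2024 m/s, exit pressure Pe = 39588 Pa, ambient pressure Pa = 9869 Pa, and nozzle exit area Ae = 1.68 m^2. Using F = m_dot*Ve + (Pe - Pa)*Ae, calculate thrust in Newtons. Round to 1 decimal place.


Step 1: Momentum thrust = m_dot * Ve = 191.0 * 2024 = 386584.0 N
Step 2: Pressure thrust = (Pe - Pa) * Ae = (39588 - 9869) * 1.68 = 49927.92 N
Step 3: Total thrust F = 386584.0 + 49927.92 = 436511.9 N

436511.9


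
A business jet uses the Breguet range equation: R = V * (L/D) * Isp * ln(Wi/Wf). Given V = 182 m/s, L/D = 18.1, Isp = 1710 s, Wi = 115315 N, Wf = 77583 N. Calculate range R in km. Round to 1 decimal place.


Step 1: Coefficient = V * (L/D) * Isp = 182 * 18.1 * 1710 = 5633082.0 m
Step 2: Wi/Wf = 115315 / 77583 = 1.486344
Step 3: ln(1.486344) = 0.396319
Step 4: R = 5633082.0 * 0.396319 = 2232498.5 m = 2232.5 km

2232.5


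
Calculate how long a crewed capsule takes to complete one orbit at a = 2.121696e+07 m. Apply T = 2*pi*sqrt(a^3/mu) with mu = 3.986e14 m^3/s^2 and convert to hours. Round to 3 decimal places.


Step 1: a^3 / mu = 9.551014e+21 / 3.986e14 = 2.396140e+07
Step 2: sqrt(2.396140e+07) = 4895.0382 s
Step 3: T = 2*pi * 4895.0382 = 30756.43 s
Step 4: T in hours = 30756.43 / 3600 = 8.543 hours

8.543


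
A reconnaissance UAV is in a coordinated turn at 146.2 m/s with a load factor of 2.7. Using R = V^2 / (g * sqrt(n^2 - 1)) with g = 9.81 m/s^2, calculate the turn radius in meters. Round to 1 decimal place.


Step 1: V^2 = 146.2^2 = 21374.44
Step 2: n^2 - 1 = 2.7^2 - 1 = 6.29
Step 3: sqrt(6.29) = 2.507987
Step 4: R = 21374.44 / (9.81 * 2.507987) = 868.8 m

868.8


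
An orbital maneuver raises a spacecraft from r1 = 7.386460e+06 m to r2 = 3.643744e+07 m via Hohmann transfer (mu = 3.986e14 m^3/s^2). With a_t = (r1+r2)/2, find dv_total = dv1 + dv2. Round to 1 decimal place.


Step 1: Transfer semi-major axis a_t = (7.386460e+06 + 3.643744e+07) / 2 = 2.191195e+07 m
Step 2: v1 (circular at r1) = sqrt(mu/r1) = 7345.99 m/s
Step 3: v_t1 = sqrt(mu*(2/r1 - 1/a_t)) = 9472.92 m/s
Step 4: dv1 = |9472.92 - 7345.99| = 2126.93 m/s
Step 5: v2 (circular at r2) = 3307.46 m/s, v_t2 = 1920.31 m/s
Step 6: dv2 = |3307.46 - 1920.31| = 1387.15 m/s
Step 7: Total delta-v = 2126.93 + 1387.15 = 3514.1 m/s

3514.1
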